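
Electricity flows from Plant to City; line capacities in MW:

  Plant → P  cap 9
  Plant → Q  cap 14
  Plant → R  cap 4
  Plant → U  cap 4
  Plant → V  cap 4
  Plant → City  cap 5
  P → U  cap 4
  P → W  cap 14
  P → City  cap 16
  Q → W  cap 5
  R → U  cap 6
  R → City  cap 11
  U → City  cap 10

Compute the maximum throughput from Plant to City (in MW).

Augment Plant→City: bottleneck 5, flow now 5.
Augment Plant→P→City: bottleneck 9, flow now 14.
Augment Plant→R→City: bottleneck 4, flow now 18.
Augment Plant→U→City: bottleneck 4, flow now 22.
No augmenting path remains; maximum flow = 22.
In the residual graph, reachable from Plant: {Plant, Q, V, W}.
Min-cut edges: Plant→P (9), Plant→R (4), Plant→U (4), Plant→City (5); capacity 9 + 4 + 4 + 5 = 22.
This cut is saturated, so no flow can exceed 22.

22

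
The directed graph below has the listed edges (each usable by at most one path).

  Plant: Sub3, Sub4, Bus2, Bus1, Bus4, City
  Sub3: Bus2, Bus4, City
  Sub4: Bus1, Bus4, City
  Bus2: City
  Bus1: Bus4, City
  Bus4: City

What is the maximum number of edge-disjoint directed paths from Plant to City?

6

Assign every edge capacity 1; by Menger, the answer equals the max flow.
Path Plant→City (+1); total 1.
Path Plant→Sub3→City (+1); total 2.
Path Plant→Sub4→City (+1); total 3.
Path Plant→Bus2→City (+1); total 4.
Path Plant→Bus1→City (+1); total 5.
Path Plant→Bus4→City (+1); total 6.
No residual Plant→City path; max flow = 6.
Certifying cut of size 6: {Plant→Bus1, Plant→Bus2, Plant→Bus4, Plant→City, Plant→Sub3, Plant→Sub4}.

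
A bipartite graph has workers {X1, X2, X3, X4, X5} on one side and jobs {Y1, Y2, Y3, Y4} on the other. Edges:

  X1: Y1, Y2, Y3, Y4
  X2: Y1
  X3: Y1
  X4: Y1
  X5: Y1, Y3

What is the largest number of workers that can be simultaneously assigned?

3

Unit-capacity flow: source→left, listed edges, right→sink; max matching = max flow.
Augmenting path X1→Y1 (+1); matched 1.
Augmenting path X5→Y3 (+1); matched 2.
Augmenting path X2→Y1→X1→Y2 (+1); matched 3.
No augmenting path remains; maximum matching = 3.
König certificate: {X1, X5, Y1} is a vertex cover of size 3 (every listed pair touches it), so no matching can be larger.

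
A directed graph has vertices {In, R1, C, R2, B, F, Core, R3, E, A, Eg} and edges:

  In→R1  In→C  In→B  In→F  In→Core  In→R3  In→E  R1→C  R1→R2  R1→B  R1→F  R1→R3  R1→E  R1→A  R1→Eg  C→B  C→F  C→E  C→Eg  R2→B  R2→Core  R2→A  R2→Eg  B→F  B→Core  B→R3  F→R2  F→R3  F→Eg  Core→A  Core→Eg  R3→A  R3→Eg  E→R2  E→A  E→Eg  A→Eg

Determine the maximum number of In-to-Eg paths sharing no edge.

7

Assign every edge capacity 1; by Menger, the answer equals the max flow.
Path In→R1→Eg (+1); total 1.
Path In→C→Eg (+1); total 2.
Path In→F→Eg (+1); total 3.
Path In→Core→Eg (+1); total 4.
Path In→R3→Eg (+1); total 5.
Path In→E→Eg (+1); total 6.
Path In→B→F→R2→Eg (+1); total 7.
No residual In→Eg path; max flow = 7.
Certifying cut of size 7: {In→B, In→C, In→Core, In→E, In→F, In→R1, In→R3}.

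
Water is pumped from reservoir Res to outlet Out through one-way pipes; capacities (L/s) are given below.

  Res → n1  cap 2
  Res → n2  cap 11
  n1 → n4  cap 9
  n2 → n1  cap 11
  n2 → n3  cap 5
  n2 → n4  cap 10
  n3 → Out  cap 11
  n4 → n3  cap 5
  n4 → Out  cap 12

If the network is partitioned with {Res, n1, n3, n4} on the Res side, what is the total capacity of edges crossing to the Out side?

34

Edges leaving {Res, n1, n3, n4}: Res→n2 (11), n3→Out (11), n4→Out (12).
Cut capacity = 11 + 11 + 12 = 34.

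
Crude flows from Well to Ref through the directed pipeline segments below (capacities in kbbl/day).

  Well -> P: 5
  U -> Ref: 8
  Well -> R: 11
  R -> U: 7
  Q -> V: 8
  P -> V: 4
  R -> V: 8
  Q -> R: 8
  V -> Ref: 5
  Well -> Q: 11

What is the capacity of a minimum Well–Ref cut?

12

Augment Well→P→V→Ref: bottleneck 4, flow now 4.
Augment Well→Q→V→Ref: bottleneck 1, flow now 5.
Augment Well→R→U→Ref: bottleneck 7, flow now 12.
No augmenting path remains; maximum flow = 12.
By max-flow min-cut, the minimum cut capacity equals the max flow.
In the residual graph, reachable from Well: {Well, P, Q, R, V}.
Min-cut edges: R→U (7), V→Ref (5); capacity 7 + 5 = 12.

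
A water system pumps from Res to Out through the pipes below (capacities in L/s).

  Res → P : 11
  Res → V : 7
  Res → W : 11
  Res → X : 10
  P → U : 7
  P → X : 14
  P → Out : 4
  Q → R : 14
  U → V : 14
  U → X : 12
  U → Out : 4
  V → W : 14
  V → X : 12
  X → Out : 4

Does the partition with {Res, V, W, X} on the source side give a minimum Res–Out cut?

Given cut capacity: 11 + 4 = 15.
Augment Res→P→Out: bottleneck 4, flow now 4.
Augment Res→X→Out: bottleneck 4, flow now 8.
Augment Res→P→U→Out: bottleneck 4, flow now 12.
No augmenting path remains; maximum flow = 12.
In the residual graph, reachable from Res: {Res, P, U, V, W, X}.
Min-cut edges: P→Out (4), U→Out (4), X→Out (4); capacity 4 + 4 + 4 = 12.
Cut capacity 15 exceeds the max flow 12, so it is not minimum.

No — its capacity is 15, but the minimum cut has capacity 12.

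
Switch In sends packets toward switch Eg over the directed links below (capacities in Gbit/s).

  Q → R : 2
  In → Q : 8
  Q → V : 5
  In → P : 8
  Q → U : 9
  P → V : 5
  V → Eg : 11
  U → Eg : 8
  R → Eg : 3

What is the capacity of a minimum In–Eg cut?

13

Augment In→P→V→Eg: bottleneck 5, flow now 5.
Augment In→Q→R→Eg: bottleneck 2, flow now 7.
Augment In→Q→U→Eg: bottleneck 6, flow now 13.
No augmenting path remains; maximum flow = 13.
By max-flow min-cut, the minimum cut capacity equals the max flow.
In the residual graph, reachable from In: {In, P}.
Min-cut edges: In→Q (8), P→V (5); capacity 8 + 5 = 13.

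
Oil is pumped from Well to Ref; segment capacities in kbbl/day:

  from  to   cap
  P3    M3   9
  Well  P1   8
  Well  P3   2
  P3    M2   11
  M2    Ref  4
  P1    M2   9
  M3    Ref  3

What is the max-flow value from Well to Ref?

Augment Well→P3→M3→Ref: bottleneck 2, flow now 2.
Augment Well→P1→M2→Ref: bottleneck 4, flow now 6.
No augmenting path remains; maximum flow = 6.
In the residual graph, reachable from Well: {Well, P1, M2}.
Min-cut edges: Well→P3 (2), M2→Ref (4); capacity 2 + 4 = 6.
This cut is saturated, so no flow can exceed 6.

6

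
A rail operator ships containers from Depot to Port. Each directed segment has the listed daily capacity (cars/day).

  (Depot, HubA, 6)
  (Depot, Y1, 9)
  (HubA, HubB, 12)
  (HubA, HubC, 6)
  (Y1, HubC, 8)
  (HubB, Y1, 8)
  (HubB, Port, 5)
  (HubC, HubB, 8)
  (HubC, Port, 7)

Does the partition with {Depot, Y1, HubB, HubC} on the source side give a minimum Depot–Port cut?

No — its capacity is 18, but the minimum cut has capacity 12.

Given cut capacity: 6 + 5 + 7 = 18.
Augment Depot→HubA→HubB→Port: bottleneck 5, flow now 5.
Augment Depot→HubA→HubC→Port: bottleneck 1, flow now 6.
Augment Depot→Y1→HubC→Port: bottleneck 6, flow now 12.
No augmenting path remains; maximum flow = 12.
In the residual graph, reachable from Depot: {Depot, HubA, Y1, HubB, HubC}.
Min-cut edges: HubB→Port (5), HubC→Port (7); capacity 5 + 7 = 12.
Cut capacity 18 exceeds the max flow 12, so it is not minimum.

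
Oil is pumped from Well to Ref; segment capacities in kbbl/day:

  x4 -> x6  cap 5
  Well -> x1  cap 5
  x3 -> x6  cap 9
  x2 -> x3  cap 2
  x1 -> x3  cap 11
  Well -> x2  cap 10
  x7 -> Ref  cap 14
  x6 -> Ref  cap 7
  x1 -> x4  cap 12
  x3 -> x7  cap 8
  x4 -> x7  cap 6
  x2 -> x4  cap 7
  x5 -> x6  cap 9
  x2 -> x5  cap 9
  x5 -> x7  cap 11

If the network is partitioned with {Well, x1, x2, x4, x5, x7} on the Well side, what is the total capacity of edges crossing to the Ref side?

41

Edges leaving {Well, x1, x2, x4, x5, x7}: x1→x3 (11), x2→x3 (2), x4→x6 (5), x5→x6 (9), x7→Ref (14).
Cut capacity = 11 + 2 + 5 + 9 + 14 = 41.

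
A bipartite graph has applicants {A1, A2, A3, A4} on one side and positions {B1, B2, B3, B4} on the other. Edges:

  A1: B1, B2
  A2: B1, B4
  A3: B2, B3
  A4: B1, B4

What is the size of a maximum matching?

4

Unit-capacity flow: source→left, listed edges, right→sink; max matching = max flow.
Augmenting path A1→B1 (+1); matched 1.
Augmenting path A2→B4 (+1); matched 2.
Augmenting path A3→B2 (+1); matched 3.
Augmenting path A4→B1→A1→B2→A3→B3 (+1); matched 4.
No augmenting path remains; maximum matching = 4.
König certificate: {A1, A2, A3, A4} is a vertex cover of size 4 (every listed pair touches it), so no matching can be larger.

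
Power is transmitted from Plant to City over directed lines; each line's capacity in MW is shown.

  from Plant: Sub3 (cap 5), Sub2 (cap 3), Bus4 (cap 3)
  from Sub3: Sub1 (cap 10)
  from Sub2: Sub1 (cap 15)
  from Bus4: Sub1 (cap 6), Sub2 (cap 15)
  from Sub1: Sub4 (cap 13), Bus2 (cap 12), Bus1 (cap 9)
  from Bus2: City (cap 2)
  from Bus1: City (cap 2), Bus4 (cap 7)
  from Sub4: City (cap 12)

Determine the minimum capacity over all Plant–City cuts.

Augment Plant→Sub3→Sub1→Bus2→City: bottleneck 2, flow now 2.
Augment Plant→Sub3→Sub1→Bus1→City: bottleneck 2, flow now 4.
Augment Plant→Sub3→Sub1→Sub4→City: bottleneck 1, flow now 5.
Augment Plant→Sub2→Sub1→Sub4→City: bottleneck 3, flow now 8.
Augment Plant→Bus4→Sub1→Sub4→City: bottleneck 3, flow now 11.
No augmenting path remains; maximum flow = 11.
By max-flow min-cut, the minimum cut capacity equals the max flow.
In the residual graph, reachable from Plant: {Plant}.
Min-cut edges: Plant→Sub3 (5), Plant→Sub2 (3), Plant→Bus4 (3); capacity 5 + 3 + 3 = 11.

11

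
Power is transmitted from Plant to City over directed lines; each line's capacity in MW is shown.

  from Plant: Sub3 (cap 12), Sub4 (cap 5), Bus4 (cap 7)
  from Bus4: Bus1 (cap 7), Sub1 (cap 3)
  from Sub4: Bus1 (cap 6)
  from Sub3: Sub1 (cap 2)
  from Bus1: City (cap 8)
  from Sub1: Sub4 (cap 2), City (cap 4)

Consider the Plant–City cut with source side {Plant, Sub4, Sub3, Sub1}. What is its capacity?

17

Edges leaving {Plant, Sub4, Sub3, Sub1}: Plant→Bus4 (7), Sub4→Bus1 (6), Sub1→City (4).
Cut capacity = 7 + 6 + 4 = 17.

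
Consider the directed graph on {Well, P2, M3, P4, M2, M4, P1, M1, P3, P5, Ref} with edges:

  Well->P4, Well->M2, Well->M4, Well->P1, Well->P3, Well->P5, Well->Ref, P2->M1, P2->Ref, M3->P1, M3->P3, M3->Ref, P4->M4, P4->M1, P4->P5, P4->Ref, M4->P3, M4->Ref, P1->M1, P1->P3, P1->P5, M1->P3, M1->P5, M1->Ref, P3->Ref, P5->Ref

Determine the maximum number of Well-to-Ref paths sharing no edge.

6

Assign every edge capacity 1; by Menger, the answer equals the max flow.
Path Well→Ref (+1); total 1.
Path Well→P4→Ref (+1); total 2.
Path Well→M4→Ref (+1); total 3.
Path Well→P3→Ref (+1); total 4.
Path Well→P5→Ref (+1); total 5.
Path Well→P1→M1→Ref (+1); total 6.
No residual Well→Ref path; max flow = 6.
Certifying cut of size 6: {Well→M4, Well→P1, Well→P3, Well→P4, Well→P5, Well→Ref}.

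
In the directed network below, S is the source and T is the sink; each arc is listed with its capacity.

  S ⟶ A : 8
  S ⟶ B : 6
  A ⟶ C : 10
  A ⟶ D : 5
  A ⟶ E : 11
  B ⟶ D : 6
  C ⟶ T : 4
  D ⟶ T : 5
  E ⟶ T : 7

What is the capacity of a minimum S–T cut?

13

Augment S→A→C→T: bottleneck 4, flow now 4.
Augment S→A→D→T: bottleneck 4, flow now 8.
Augment S→B→D→T: bottleneck 1, flow now 9.
Augment S→B→D→A→E→T: bottleneck 4, flow now 13. (uses reverse residual edge)
No augmenting path remains; maximum flow = 13.
By max-flow min-cut, the minimum cut capacity equals the max flow.
In the residual graph, reachable from S: {S, B, D}.
Min-cut edges: S→A (8), D→T (5); capacity 8 + 5 = 13.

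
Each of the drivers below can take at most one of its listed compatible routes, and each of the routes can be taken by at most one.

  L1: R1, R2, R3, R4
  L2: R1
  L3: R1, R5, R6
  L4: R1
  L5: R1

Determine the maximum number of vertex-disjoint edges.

3

Unit-capacity flow: source→left, listed edges, right→sink; max matching = max flow.
Augmenting path L1→R1 (+1); matched 1.
Augmenting path L3→R5 (+1); matched 2.
Augmenting path L2→R1→L1→R2 (+1); matched 3.
No augmenting path remains; maximum matching = 3.
König certificate: {L1, L3, R1} is a vertex cover of size 3 (every listed pair touches it), so no matching can be larger.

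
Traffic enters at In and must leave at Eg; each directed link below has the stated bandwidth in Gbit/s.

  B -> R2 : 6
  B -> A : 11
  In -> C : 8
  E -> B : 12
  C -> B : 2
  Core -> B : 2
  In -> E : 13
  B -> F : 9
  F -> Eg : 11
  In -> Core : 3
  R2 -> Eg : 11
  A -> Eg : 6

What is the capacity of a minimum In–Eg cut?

16

Augment In→E→B→F→Eg: bottleneck 9, flow now 9.
Augment In→E→B→R2→Eg: bottleneck 3, flow now 12.
Augment In→C→B→R2→Eg: bottleneck 2, flow now 14.
Augment In→Core→B→R2→Eg: bottleneck 1, flow now 15.
Augment In→Core→B→A→Eg: bottleneck 1, flow now 16.
No augmenting path remains; maximum flow = 16.
By max-flow min-cut, the minimum cut capacity equals the max flow.
In the residual graph, reachable from In: {In, E, C, Core}.
Min-cut edges: E→B (12), C→B (2), Core→B (2); capacity 12 + 2 + 2 = 16.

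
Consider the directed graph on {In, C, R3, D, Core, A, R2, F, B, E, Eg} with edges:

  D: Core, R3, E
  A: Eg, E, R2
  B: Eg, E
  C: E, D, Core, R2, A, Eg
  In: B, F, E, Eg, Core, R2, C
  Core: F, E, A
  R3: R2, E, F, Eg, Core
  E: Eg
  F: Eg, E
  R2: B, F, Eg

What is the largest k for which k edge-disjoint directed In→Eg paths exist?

Assign every edge capacity 1; by Menger, the answer equals the max flow.
Path In→Eg (+1); total 1.
Path In→C→Eg (+1); total 2.
Path In→R2→Eg (+1); total 3.
Path In→F→Eg (+1); total 4.
Path In→B→Eg (+1); total 5.
Path In→E→Eg (+1); total 6.
Path In→Core→A→Eg (+1); total 7.
No residual In→Eg path; max flow = 7.
Certifying cut of size 7: {In→B, In→C, In→Core, In→E, In→Eg, In→F, In→R2}.

7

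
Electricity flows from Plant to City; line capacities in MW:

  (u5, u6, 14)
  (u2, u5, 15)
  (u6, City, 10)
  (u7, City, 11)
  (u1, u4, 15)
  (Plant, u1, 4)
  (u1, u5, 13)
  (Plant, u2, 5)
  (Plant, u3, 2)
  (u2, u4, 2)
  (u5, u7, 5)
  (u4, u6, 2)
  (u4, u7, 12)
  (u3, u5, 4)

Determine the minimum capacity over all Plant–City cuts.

11

Augment Plant→u1→u4→u6→City: bottleneck 2, flow now 2.
Augment Plant→u1→u4→u7→City: bottleneck 2, flow now 4.
Augment Plant→u2→u4→u7→City: bottleneck 2, flow now 6.
Augment Plant→u2→u5→u6→City: bottleneck 3, flow now 9.
Augment Plant→u3→u5→u6→City: bottleneck 2, flow now 11.
No augmenting path remains; maximum flow = 11.
By max-flow min-cut, the minimum cut capacity equals the max flow.
In the residual graph, reachable from Plant: {Plant}.
Min-cut edges: Plant→u1 (4), Plant→u2 (5), Plant→u3 (2); capacity 4 + 5 + 2 = 11.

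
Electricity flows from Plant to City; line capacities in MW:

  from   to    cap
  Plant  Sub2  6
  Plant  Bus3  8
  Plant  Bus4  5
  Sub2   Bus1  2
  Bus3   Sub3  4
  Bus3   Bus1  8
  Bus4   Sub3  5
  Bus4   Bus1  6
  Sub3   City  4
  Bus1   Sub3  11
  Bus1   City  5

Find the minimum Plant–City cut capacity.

9

Augment Plant→Sub2→Bus1→City: bottleneck 2, flow now 2.
Augment Plant→Bus3→Sub3→City: bottleneck 4, flow now 6.
Augment Plant→Bus3→Bus1→City: bottleneck 3, flow now 9.
No augmenting path remains; maximum flow = 9.
By max-flow min-cut, the minimum cut capacity equals the max flow.
In the residual graph, reachable from Plant: {Plant, Sub2, Bus3, Bus4, Sub3, Bus1}.
Min-cut edges: Sub3→City (4), Bus1→City (5); capacity 4 + 5 = 9.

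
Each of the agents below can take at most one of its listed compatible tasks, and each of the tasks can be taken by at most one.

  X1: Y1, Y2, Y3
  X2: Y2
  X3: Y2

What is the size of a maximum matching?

2

Unit-capacity flow: source→left, listed edges, right→sink; max matching = max flow.
Augmenting path X1→Y1 (+1); matched 1.
Augmenting path X2→Y2 (+1); matched 2.
No augmenting path remains; maximum matching = 2.
König certificate: {X1, Y2} is a vertex cover of size 2 (every listed pair touches it), so no matching can be larger.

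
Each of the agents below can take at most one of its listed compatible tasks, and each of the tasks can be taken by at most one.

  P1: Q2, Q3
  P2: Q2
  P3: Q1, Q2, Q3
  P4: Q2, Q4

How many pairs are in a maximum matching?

4

Unit-capacity flow: source→left, listed edges, right→sink; max matching = max flow.
Augmenting path P1→Q2 (+1); matched 1.
Augmenting path P3→Q1 (+1); matched 2.
Augmenting path P4→Q4 (+1); matched 3.
Augmenting path P2→Q2→P1→Q3 (+1); matched 4.
No augmenting path remains; maximum matching = 4.
König certificate: {P1, P2, P3, P4} is a vertex cover of size 4 (every listed pair touches it), so no matching can be larger.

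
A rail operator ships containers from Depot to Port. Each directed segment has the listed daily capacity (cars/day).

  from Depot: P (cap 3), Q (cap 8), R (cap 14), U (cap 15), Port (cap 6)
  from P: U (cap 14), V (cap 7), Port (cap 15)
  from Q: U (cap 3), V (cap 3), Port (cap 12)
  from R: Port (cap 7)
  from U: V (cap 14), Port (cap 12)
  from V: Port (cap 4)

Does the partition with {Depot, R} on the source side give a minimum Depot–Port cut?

Yes — it is a minimum cut (capacity 39).

Given cut capacity: 3 + 8 + 15 + 6 + 7 = 39.
Augment Depot→Port: bottleneck 6, flow now 6.
Augment Depot→P→Port: bottleneck 3, flow now 9.
Augment Depot→Q→Port: bottleneck 8, flow now 17.
Augment Depot→R→Port: bottleneck 7, flow now 24.
Augment Depot→U→Port: bottleneck 12, flow now 36.
Augment Depot→U→V→Port: bottleneck 3, flow now 39.
No augmenting path remains; maximum flow = 39.
Cut capacity 39 equals the max flow, so it is a minimum cut.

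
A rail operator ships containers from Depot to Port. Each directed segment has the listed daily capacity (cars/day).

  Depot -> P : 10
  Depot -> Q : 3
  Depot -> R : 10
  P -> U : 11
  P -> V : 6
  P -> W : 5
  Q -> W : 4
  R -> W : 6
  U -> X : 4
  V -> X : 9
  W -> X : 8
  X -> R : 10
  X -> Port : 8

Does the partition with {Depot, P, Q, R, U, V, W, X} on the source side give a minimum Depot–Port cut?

Given cut capacity: 8 = 8.
Augment Depot→P→U→X→Port: bottleneck 4, flow now 4.
Augment Depot→P→V→X→Port: bottleneck 4, flow now 8.
No augmenting path remains; maximum flow = 8.
Cut capacity 8 equals the max flow, so it is a minimum cut.

Yes — it is a minimum cut (capacity 8).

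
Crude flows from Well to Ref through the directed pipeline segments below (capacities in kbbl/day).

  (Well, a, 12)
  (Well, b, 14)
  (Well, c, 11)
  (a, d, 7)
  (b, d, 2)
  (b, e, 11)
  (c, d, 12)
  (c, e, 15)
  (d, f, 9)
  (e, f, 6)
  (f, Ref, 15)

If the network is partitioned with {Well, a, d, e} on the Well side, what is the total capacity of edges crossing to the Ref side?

40

Edges leaving {Well, a, d, e}: Well→b (14), Well→c (11), d→f (9), e→f (6).
Cut capacity = 14 + 11 + 9 + 6 = 40.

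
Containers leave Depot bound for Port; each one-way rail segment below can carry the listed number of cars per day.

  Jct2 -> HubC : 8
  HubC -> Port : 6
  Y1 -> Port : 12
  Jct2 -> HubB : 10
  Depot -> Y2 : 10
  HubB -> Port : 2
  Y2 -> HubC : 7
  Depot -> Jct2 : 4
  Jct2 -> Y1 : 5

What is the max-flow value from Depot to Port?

10

Augment Depot→Y2→HubC→Port: bottleneck 6, flow now 6.
Augment Depot→Jct2→HubB→Port: bottleneck 2, flow now 8.
Augment Depot→Jct2→Y1→Port: bottleneck 2, flow now 10.
No augmenting path remains; maximum flow = 10.
In the residual graph, reachable from Depot: {Depot, Y2, HubC}.
Min-cut edges: Depot→Jct2 (4), HubC→Port (6); capacity 4 + 6 = 10.
This cut is saturated, so no flow can exceed 10.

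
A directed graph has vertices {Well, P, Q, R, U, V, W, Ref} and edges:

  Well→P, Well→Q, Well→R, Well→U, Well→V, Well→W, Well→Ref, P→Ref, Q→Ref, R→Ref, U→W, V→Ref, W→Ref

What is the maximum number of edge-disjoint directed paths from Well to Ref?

6

Assign every edge capacity 1; by Menger, the answer equals the max flow.
Path Well→Ref (+1); total 1.
Path Well→P→Ref (+1); total 2.
Path Well→Q→Ref (+1); total 3.
Path Well→R→Ref (+1); total 4.
Path Well→V→Ref (+1); total 5.
Path Well→W→Ref (+1); total 6.
No residual Well→Ref path; max flow = 6.
Certifying cut of size 6: {W→Ref, Well→P, Well→Q, Well→R, Well→Ref, Well→V}.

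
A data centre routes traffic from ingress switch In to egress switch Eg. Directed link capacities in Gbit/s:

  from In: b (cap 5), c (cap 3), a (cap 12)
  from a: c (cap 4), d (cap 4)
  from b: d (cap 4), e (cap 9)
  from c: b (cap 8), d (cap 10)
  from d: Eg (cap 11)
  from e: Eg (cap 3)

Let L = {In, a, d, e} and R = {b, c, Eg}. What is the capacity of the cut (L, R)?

26

Edges leaving {In, a, d, e}: In→b (5), In→c (3), a→c (4), d→Eg (11), e→Eg (3).
Cut capacity = 5 + 3 + 4 + 11 + 3 = 26.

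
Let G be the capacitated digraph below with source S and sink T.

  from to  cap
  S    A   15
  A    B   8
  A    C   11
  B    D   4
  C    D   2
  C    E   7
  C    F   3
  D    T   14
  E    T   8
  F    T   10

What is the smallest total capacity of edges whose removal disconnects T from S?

Augment S→A→B→D→T: bottleneck 4, flow now 4.
Augment S→A→C→D→T: bottleneck 2, flow now 6.
Augment S→A→C→E→T: bottleneck 7, flow now 13.
Augment S→A→C→F→T: bottleneck 2, flow now 15.
No augmenting path remains; maximum flow = 15.
By max-flow min-cut, the minimum cut capacity equals the max flow.
In the residual graph, reachable from S: {S}.
Min-cut edges: S→A (15); capacity 15 = 15.

15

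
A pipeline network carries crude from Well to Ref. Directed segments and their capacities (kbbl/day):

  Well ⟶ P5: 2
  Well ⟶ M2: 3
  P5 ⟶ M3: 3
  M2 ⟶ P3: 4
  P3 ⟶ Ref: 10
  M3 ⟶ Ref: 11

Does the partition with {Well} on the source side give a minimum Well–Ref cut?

Yes — it is a minimum cut (capacity 5).

Given cut capacity: 2 + 3 = 5.
Augment Well→P5→M3→Ref: bottleneck 2, flow now 2.
Augment Well→M2→P3→Ref: bottleneck 3, flow now 5.
No augmenting path remains; maximum flow = 5.
Cut capacity 5 equals the max flow, so it is a minimum cut.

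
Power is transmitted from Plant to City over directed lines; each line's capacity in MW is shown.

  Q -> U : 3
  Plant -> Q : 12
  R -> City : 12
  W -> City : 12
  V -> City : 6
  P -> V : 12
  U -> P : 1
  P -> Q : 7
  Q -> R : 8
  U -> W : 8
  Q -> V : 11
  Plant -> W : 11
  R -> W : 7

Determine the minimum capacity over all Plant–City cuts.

Augment Plant→W→City: bottleneck 11, flow now 11.
Augment Plant→Q→R→City: bottleneck 8, flow now 19.
Augment Plant→Q→V→City: bottleneck 4, flow now 23.
No augmenting path remains; maximum flow = 23.
By max-flow min-cut, the minimum cut capacity equals the max flow.
In the residual graph, reachable from Plant: {Plant}.
Min-cut edges: Plant→Q (12), Plant→W (11); capacity 12 + 11 = 23.

23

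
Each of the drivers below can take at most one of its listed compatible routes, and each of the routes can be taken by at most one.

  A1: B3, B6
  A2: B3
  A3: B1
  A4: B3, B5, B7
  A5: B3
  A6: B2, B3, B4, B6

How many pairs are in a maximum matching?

Unit-capacity flow: source→left, listed edges, right→sink; max matching = max flow.
Augmenting path A1→B3 (+1); matched 1.
Augmenting path A3→B1 (+1); matched 2.
Augmenting path A4→B5 (+1); matched 3.
Augmenting path A6→B2 (+1); matched 4.
Augmenting path A2→B3→A1→B6 (+1); matched 5.
No augmenting path remains; maximum matching = 5.
König certificate: {A1, A3, A4, A6, B3} is a vertex cover of size 5 (every listed pair touches it), so no matching can be larger.

5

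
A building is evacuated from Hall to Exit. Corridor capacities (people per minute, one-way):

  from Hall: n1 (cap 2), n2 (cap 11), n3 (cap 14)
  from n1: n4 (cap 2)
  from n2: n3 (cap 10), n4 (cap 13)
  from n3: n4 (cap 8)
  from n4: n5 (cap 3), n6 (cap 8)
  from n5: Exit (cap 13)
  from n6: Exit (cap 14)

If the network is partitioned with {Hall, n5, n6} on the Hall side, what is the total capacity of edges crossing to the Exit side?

54

Edges leaving {Hall, n5, n6}: Hall→n1 (2), Hall→n2 (11), Hall→n3 (14), n5→Exit (13), n6→Exit (14).
Cut capacity = 2 + 11 + 14 + 13 + 14 = 54.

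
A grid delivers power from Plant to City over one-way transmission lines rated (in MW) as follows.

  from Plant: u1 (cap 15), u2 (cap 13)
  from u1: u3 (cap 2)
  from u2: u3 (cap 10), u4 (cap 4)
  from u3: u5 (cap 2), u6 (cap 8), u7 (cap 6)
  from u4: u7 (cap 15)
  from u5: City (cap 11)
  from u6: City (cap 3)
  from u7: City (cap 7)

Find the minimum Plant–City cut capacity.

12

Augment Plant→u1→u3→u5→City: bottleneck 2, flow now 2.
Augment Plant→u2→u3→u6→City: bottleneck 3, flow now 5.
Augment Plant→u2→u3→u7→City: bottleneck 6, flow now 11.
Augment Plant→u2→u4→u7→City: bottleneck 1, flow now 12.
No augmenting path remains; maximum flow = 12.
By max-flow min-cut, the minimum cut capacity equals the max flow.
In the residual graph, reachable from Plant: {Plant, u1, u2, u3, u4, u6, u7}.
Min-cut edges: u3→u5 (2), u6→City (3), u7→City (7); capacity 2 + 3 + 7 = 12.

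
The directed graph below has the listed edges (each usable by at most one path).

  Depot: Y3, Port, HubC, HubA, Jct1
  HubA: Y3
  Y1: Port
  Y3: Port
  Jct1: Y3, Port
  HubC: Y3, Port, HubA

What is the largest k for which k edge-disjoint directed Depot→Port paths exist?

Assign every edge capacity 1; by Menger, the answer equals the max flow.
Path Depot→Port (+1); total 1.
Path Depot→Jct1→Port (+1); total 2.
Path Depot→HubC→Port (+1); total 3.
Path Depot→Y3→Port (+1); total 4.
No residual Depot→Port path; max flow = 4.
Certifying cut of size 4: {Depot→HubC, Depot→Jct1, Depot→Port, Y3→Port}.

4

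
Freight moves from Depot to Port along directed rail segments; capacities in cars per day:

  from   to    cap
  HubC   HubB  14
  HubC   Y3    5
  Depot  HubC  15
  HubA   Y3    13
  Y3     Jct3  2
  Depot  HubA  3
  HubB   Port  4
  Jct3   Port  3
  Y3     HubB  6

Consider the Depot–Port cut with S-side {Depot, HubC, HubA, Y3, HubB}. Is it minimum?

Yes — it is a minimum cut (capacity 6).

Given cut capacity: 2 + 4 = 6.
Augment Depot→HubC→HubB→Port: bottleneck 4, flow now 4.
Augment Depot→HubC→Y3→Jct3→Port: bottleneck 2, flow now 6.
No augmenting path remains; maximum flow = 6.
Cut capacity 6 equals the max flow, so it is a minimum cut.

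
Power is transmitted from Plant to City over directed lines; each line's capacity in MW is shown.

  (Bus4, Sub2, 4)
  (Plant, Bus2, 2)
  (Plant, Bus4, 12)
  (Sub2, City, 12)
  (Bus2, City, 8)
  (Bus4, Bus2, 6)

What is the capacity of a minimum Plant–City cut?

12

Augment Plant→Bus2→City: bottleneck 2, flow now 2.
Augment Plant→Bus4→Sub2→City: bottleneck 4, flow now 6.
Augment Plant→Bus4→Bus2→City: bottleneck 6, flow now 12.
No augmenting path remains; maximum flow = 12.
By max-flow min-cut, the minimum cut capacity equals the max flow.
In the residual graph, reachable from Plant: {Plant, Bus4}.
Min-cut edges: Plant→Bus2 (2), Bus4→Sub2 (4), Bus4→Bus2 (6); capacity 2 + 4 + 6 = 12.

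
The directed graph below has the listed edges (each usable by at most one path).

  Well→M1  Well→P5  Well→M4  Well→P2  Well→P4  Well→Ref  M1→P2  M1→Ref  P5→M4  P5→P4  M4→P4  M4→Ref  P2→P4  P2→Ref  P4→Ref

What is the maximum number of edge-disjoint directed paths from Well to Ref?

5

Assign every edge capacity 1; by Menger, the answer equals the max flow.
Path Well→Ref (+1); total 1.
Path Well→M1→Ref (+1); total 2.
Path Well→M4→Ref (+1); total 3.
Path Well→P2→Ref (+1); total 4.
Path Well→P4→Ref (+1); total 5.
No residual Well→Ref path; max flow = 5.
Certifying cut of size 5: {M4→Ref, P4→Ref, Well→M1, Well→P2, Well→Ref}.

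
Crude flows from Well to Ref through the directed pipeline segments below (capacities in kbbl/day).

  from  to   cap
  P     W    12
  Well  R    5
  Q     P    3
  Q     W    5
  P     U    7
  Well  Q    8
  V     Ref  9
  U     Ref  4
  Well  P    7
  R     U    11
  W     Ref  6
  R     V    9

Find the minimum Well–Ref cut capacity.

15

Augment Well→P→U→Ref: bottleneck 4, flow now 4.
Augment Well→P→W→Ref: bottleneck 3, flow now 7.
Augment Well→Q→W→Ref: bottleneck 3, flow now 10.
Augment Well→R→V→Ref: bottleneck 5, flow now 15.
No augmenting path remains; maximum flow = 15.
By max-flow min-cut, the minimum cut capacity equals the max flow.
In the residual graph, reachable from Well: {Well, P, Q, U, W}.
Min-cut edges: Well→R (5), U→Ref (4), W→Ref (6); capacity 5 + 4 + 6 = 15.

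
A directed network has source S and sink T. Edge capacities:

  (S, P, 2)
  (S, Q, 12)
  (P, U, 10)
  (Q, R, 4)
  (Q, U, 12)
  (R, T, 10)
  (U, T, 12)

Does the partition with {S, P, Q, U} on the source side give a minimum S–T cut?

Given cut capacity: 4 + 12 = 16.
Augment S→P→U→T: bottleneck 2, flow now 2.
Augment S→Q→R→T: bottleneck 4, flow now 6.
Augment S→Q→U→T: bottleneck 8, flow now 14.
No augmenting path remains; maximum flow = 14.
In the residual graph, reachable from S: {S}.
Min-cut edges: S→P (2), S→Q (12); capacity 2 + 12 = 14.
Cut capacity 16 exceeds the max flow 14, so it is not minimum.

No — its capacity is 16, but the minimum cut has capacity 14.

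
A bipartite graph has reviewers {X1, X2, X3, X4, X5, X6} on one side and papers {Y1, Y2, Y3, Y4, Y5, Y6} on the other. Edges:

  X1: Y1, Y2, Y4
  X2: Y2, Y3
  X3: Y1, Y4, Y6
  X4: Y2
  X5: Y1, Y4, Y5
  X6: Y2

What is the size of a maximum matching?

Unit-capacity flow: source→left, listed edges, right→sink; max matching = max flow.
Augmenting path X1→Y1 (+1); matched 1.
Augmenting path X2→Y2 (+1); matched 2.
Augmenting path X3→Y4 (+1); matched 3.
Augmenting path X5→Y5 (+1); matched 4.
Augmenting path X4→Y2→X2→Y3 (+1); matched 5.
No augmenting path remains; maximum matching = 5.
König certificate: {X1, X2, X3, X5, Y2} is a vertex cover of size 5 (every listed pair touches it), so no matching can be larger.

5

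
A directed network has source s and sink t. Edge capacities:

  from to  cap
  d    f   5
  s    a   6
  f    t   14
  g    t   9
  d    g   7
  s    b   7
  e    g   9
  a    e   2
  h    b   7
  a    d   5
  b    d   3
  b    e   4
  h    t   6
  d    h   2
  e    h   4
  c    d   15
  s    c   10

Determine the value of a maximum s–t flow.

20

Augment s→a→d→f→t: bottleneck 5, flow now 5.
Augment s→a→e→g→t: bottleneck 1, flow now 6.
Augment s→b→d→g→t: bottleneck 3, flow now 9.
Augment s→b→e→g→t: bottleneck 4, flow now 13.
Augment s→c→d→g→t: bottleneck 1, flow now 14.
Augment s→c→d→h→t: bottleneck 2, flow now 16.
Augment s→c→d→a→e→h→t: bottleneck 1, flow now 17. (uses reverse residual edge)
Augment s→c→d→g→e→h→t: bottleneck 3, flow now 20. (uses reverse residual edge)
No augmenting path remains; maximum flow = 20.
In the residual graph, reachable from s: {s, a, b, c, d}.
Min-cut edges: a→e (2), b→e (4), d→f (5), d→g (7), d→h (2); capacity 2 + 4 + 5 + 7 + 2 = 20.
This cut is saturated, so no flow can exceed 20.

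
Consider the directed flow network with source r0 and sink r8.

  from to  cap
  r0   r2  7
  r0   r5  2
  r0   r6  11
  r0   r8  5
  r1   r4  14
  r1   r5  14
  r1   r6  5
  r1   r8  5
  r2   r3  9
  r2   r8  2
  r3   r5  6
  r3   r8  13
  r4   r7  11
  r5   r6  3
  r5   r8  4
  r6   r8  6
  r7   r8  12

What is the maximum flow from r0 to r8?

Augment r0→r8: bottleneck 5, flow now 5.
Augment r0→r2→r8: bottleneck 2, flow now 7.
Augment r0→r5→r8: bottleneck 2, flow now 9.
Augment r0→r6→r8: bottleneck 6, flow now 15.
Augment r0→r2→r3→r8: bottleneck 5, flow now 20.
No augmenting path remains; maximum flow = 20.
In the residual graph, reachable from r0: {r0, r6}.
Min-cut edges: r0→r2 (7), r0→r5 (2), r0→r8 (5), r6→r8 (6); capacity 7 + 2 + 5 + 6 = 20.
This cut is saturated, so no flow can exceed 20.

20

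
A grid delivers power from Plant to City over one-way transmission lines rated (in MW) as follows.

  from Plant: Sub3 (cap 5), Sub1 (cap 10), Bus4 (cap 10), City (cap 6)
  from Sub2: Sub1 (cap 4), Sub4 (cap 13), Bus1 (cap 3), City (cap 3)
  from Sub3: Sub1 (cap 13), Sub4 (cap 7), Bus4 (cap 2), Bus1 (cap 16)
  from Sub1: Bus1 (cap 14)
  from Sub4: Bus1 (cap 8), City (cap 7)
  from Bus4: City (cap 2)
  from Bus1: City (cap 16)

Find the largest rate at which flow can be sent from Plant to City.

23

Augment Plant→City: bottleneck 6, flow now 6.
Augment Plant→Bus4→City: bottleneck 2, flow now 8.
Augment Plant→Sub3→Sub4→City: bottleneck 5, flow now 13.
Augment Plant→Sub1→Bus1→City: bottleneck 10, flow now 23.
No augmenting path remains; maximum flow = 23.
In the residual graph, reachable from Plant: {Plant, Bus4}.
Min-cut edges: Plant→Sub3 (5), Plant→Sub1 (10), Plant→City (6), Bus4→City (2); capacity 5 + 10 + 6 + 2 = 23.
This cut is saturated, so no flow can exceed 23.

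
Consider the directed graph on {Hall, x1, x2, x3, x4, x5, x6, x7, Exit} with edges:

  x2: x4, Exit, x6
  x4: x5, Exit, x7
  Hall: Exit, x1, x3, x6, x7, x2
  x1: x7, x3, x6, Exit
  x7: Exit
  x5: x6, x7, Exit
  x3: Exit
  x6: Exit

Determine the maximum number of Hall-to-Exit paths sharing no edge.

6

Assign every edge capacity 1; by Menger, the answer equals the max flow.
Path Hall→Exit (+1); total 1.
Path Hall→x1→Exit (+1); total 2.
Path Hall→x2→Exit (+1); total 3.
Path Hall→x3→Exit (+1); total 4.
Path Hall→x6→Exit (+1); total 5.
Path Hall→x7→Exit (+1); total 6.
No residual Hall→Exit path; max flow = 6.
Certifying cut of size 6: {Hall→Exit, Hall→x1, Hall→x2, Hall→x3, Hall→x6, Hall→x7}.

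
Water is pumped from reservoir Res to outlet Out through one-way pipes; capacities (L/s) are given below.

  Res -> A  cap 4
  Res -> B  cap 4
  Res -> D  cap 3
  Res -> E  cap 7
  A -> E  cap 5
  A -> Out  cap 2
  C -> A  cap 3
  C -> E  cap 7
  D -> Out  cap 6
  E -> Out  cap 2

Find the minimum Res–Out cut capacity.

7

Augment Res→A→Out: bottleneck 2, flow now 2.
Augment Res→D→Out: bottleneck 3, flow now 5.
Augment Res→E→Out: bottleneck 2, flow now 7.
No augmenting path remains; maximum flow = 7.
By max-flow min-cut, the minimum cut capacity equals the max flow.
In the residual graph, reachable from Res: {Res, A, B, E}.
Min-cut edges: Res→D (3), A→Out (2), E→Out (2); capacity 3 + 2 + 2 = 7.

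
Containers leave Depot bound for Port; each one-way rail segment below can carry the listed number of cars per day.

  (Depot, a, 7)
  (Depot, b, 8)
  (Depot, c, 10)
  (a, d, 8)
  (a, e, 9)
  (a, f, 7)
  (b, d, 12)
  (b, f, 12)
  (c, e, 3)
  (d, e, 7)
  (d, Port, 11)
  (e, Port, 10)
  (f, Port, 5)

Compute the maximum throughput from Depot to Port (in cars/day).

Augment Depot→a→d→Port: bottleneck 7, flow now 7.
Augment Depot→b→d→Port: bottleneck 4, flow now 11.
Augment Depot→b→f→Port: bottleneck 4, flow now 15.
Augment Depot→c→e→Port: bottleneck 3, flow now 18.
No augmenting path remains; maximum flow = 18.
In the residual graph, reachable from Depot: {Depot, c}.
Min-cut edges: Depot→a (7), Depot→b (8), c→e (3); capacity 7 + 8 + 3 = 18.
This cut is saturated, so no flow can exceed 18.

18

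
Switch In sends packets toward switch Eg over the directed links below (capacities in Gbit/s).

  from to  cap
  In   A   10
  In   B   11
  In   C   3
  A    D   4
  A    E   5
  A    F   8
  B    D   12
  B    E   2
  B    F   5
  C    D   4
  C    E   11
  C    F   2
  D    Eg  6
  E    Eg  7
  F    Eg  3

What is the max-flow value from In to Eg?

Augment In→A→D→Eg: bottleneck 4, flow now 4.
Augment In→A→E→Eg: bottleneck 5, flow now 9.
Augment In→A→F→Eg: bottleneck 1, flow now 10.
Augment In→B→D→Eg: bottleneck 2, flow now 12.
Augment In→B→E→Eg: bottleneck 2, flow now 14.
Augment In→B→F→Eg: bottleneck 2, flow now 16.
No augmenting path remains; maximum flow = 16.
In the residual graph, reachable from In: {In, A, B, C, D, E, F}.
Min-cut edges: D→Eg (6), E→Eg (7), F→Eg (3); capacity 6 + 7 + 3 = 16.
This cut is saturated, so no flow can exceed 16.

16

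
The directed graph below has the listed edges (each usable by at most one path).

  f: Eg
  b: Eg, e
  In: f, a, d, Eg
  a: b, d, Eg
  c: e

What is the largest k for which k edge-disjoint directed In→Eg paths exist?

3

Assign every edge capacity 1; by Menger, the answer equals the max flow.
Path In→Eg (+1); total 1.
Path In→a→Eg (+1); total 2.
Path In→f→Eg (+1); total 3.
No residual In→Eg path; max flow = 3.
Certifying cut of size 3: {In→Eg, In→a, In→f}.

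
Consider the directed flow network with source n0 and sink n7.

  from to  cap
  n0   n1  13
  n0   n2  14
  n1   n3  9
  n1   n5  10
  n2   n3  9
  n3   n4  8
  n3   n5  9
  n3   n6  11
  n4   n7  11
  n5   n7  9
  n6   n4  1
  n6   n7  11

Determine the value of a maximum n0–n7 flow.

22

Augment n0→n1→n5→n7: bottleneck 9, flow now 9.
Augment n0→n1→n3→n4→n7: bottleneck 4, flow now 13.
Augment n0→n2→n3→n4→n7: bottleneck 4, flow now 17.
Augment n0→n2→n3→n6→n7: bottleneck 5, flow now 22.
No augmenting path remains; maximum flow = 22.
In the residual graph, reachable from n0: {n0, n2}.
Min-cut edges: n0→n1 (13), n2→n3 (9); capacity 13 + 9 = 22.
This cut is saturated, so no flow can exceed 22.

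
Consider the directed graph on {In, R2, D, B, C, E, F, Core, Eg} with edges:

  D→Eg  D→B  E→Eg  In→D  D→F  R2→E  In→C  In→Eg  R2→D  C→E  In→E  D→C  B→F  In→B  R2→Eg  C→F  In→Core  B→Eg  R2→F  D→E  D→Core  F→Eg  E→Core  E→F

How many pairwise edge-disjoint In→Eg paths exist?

Assign every edge capacity 1; by Menger, the answer equals the max flow.
Path In→Eg (+1); total 1.
Path In→D→Eg (+1); total 2.
Path In→B→Eg (+1); total 3.
Path In→E→Eg (+1); total 4.
Path In→C→F→Eg (+1); total 5.
No residual In→Eg path; max flow = 5.
Certifying cut of size 5: {In→B, In→C, In→D, In→E, In→Eg}.

5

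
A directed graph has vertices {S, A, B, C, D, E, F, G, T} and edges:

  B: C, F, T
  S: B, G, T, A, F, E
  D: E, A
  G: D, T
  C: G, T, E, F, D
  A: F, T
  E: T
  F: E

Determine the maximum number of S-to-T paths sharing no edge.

5

Assign every edge capacity 1; by Menger, the answer equals the max flow.
Path S→T (+1); total 1.
Path S→A→T (+1); total 2.
Path S→B→T (+1); total 3.
Path S→E→T (+1); total 4.
Path S→G→T (+1); total 5.
No residual S→T path; max flow = 5.
Certifying cut of size 5: {E→T, S→A, S→B, S→G, S→T}.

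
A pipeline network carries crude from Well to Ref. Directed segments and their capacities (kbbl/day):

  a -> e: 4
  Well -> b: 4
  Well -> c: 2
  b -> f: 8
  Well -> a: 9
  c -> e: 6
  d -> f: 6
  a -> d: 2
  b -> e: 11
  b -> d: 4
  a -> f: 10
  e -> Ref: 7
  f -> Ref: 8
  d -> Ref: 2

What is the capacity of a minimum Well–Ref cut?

Augment Well→a→d→Ref: bottleneck 2, flow now 2.
Augment Well→a→e→Ref: bottleneck 4, flow now 6.
Augment Well→a→f→Ref: bottleneck 3, flow now 9.
Augment Well→b→e→Ref: bottleneck 3, flow now 12.
Augment Well→b→f→Ref: bottleneck 1, flow now 13.
Augment Well→c→e→a→f→Ref: bottleneck 2, flow now 15. (uses reverse residual edge)
No augmenting path remains; maximum flow = 15.
By max-flow min-cut, the minimum cut capacity equals the max flow.
In the residual graph, reachable from Well: {Well}.
Min-cut edges: Well→a (9), Well→b (4), Well→c (2); capacity 9 + 4 + 2 = 15.

15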